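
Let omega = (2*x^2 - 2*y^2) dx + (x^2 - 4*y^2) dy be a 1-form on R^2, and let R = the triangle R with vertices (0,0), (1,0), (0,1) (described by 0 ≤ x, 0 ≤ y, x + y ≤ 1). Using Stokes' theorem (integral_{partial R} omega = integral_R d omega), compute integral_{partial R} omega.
integral_(partial R) omega = 1

Stokes: integral_partial_R omega = integral_R d omega with d omega = (∂Q/∂x - ∂P/∂y) dx ∧ dy.
  ∂Q/∂x = 2*x
  ∂P/∂y = -4*y
  integrand = ∂Q/∂x - ∂P/∂y = 2*x + 4*y.
Integrating over R: integral_0^1 integral_0^{1-x} (2*x + 4*y) dy dx = 1.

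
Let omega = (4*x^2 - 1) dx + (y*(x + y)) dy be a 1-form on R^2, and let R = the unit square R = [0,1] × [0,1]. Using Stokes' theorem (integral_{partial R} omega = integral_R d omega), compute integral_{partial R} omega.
integral_(partial R) omega = 1/2

Stokes: integral_partial_R omega = integral_R d omega with d omega = (∂Q/∂x - ∂P/∂y) dx ∧ dy.
  ∂Q/∂x = y
  ∂P/∂y = 0
  integrand = ∂Q/∂x - ∂P/∂y = y.
Integrating over R: integral_0^1 integral_0^1 (y) dx dy = 1/2.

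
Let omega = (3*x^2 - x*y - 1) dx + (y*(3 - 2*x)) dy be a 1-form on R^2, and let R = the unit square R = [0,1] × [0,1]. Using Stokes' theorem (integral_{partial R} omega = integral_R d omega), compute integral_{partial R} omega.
integral_(partial R) omega = -1/2

Stokes: integral_partial_R omega = integral_R d omega with d omega = (∂Q/∂x - ∂P/∂y) dx ∧ dy.
  ∂Q/∂x = -2*y
  ∂P/∂y = -x
  integrand = ∂Q/∂x - ∂P/∂y = x - 2*y.
Integrating over R: integral_0^1 integral_0^1 (x - 2*y) dx dy = -1/2.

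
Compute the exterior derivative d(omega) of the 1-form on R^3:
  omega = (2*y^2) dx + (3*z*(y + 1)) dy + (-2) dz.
d(omega) = (-4*y) dx ∧ dy + (-3*y - 3) dy ∧ dz

For a 1-form omega = sum_i f_i dx_i, the exterior derivative is
  d(omega) = sum_{i < j} (∂f_j/∂x_i - ∂f_i/∂x_j) dx_i ∧ dx_j.
  coefficient of dx ∧ dy: ∂f_2/∂x - ∂f_1/∂y = ∂(3*z*(y + 1))/∂x - ∂(2*y^2)/∂y = -4*y
  coefficient of dy ∧ dz: ∂f_3/∂y - ∂f_2/∂z = ∂(-2)/∂y - ∂(3*z*(y + 1))/∂z = -3*y - 3
Assembling: d(omega) = (-4*y) dx ∧ dy + (-3*y - 3) dy ∧ dz.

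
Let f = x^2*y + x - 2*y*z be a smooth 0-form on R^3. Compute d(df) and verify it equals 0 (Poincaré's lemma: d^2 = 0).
d(df) = 0

Step 1: df = sum_i (∂f/∂x_i) dx_i = (2*x*y + 1) dx + (x^2 - 2*z) dy + (-2*y) dz.
Step 2: Apply d again. Using the 1-form formula, the coefficient of dx ∧ dy in d(df) is ∂^2 f/∂x ∂y - ∂^2 f/∂y ∂x = (2*x) - (2*x) = 0 (equality of mixed partials for smooth f).
Similarly for dx ∧ dz and dy ∧ dz — all coefficients vanish. So d(df) = 0.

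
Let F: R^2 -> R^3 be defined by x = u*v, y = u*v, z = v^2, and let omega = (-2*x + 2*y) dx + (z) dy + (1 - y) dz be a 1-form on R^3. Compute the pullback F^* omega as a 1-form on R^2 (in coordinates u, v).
F^* omega = (v^3) du + (v*(-u*v + 2)) dv

Using F^*(f dg) = (f ∘ F) d(g ∘ F), substitute each coordinate x_i by F_i(u, v) in f_i, and replace dx_i by d F_i = (∂F_i/∂u) du + (∂F_i/∂v) dv.
  For the x component: f_1(F) = 0; d F_1 = (v) du + (u) dv
  For the y component: f_2(F) = v^2; d F_2 = (v) du + (u) dv
  For the z component: f_3(F) = -u*v + 1; d F_3 = (0) du + (2*v) dv
Combining and collecting du, dv coefficients:
  coeff of du: v^3
  coeff of dv: v*(-u*v + 2)
F^* omega = (v^3) du + (v*(-u*v + 2)) dv.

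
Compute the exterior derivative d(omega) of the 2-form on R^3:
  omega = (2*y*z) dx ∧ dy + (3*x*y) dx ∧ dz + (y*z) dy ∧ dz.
d(omega) = (-3*x + 2*y) dx ∧ dy ∧ dz

For a 2-form omega = sum_{i<j} g_{ij} dx_i ∧ dx_j, the exterior derivative is
  d(omega) = sum_{i<j} d(g_{ij}) ∧ dx_i ∧ dx_j = sum_{i<j, k} (∂g_{ij}/∂x_k) dx_k ∧ dx_i ∧ dx_j.
Expand each term, using dx_k ∧ dx_i ∧ dx_j = sgn(permutation) dx_{(a)} ∧ dx_{(b)} ∧ dx_{(c)} with (a < b < c) sorted:
  d(2*y*z) includes (∂/∂z)(2*y*z) dz = (2*y) dz, which multiplied by dx ∧ dy gives (2*y) dx ∧ dy ∧ dz
  d(3*x*y) includes (∂/∂y)(3*x*y) dy = (3*x) dy, which multiplied by dx ∧ dz gives (-3*x) dx ∧ dy ∧ dz
Collecting like 3-forms: d(omega) = (-3*x + 2*y) dx ∧ dy ∧ dz.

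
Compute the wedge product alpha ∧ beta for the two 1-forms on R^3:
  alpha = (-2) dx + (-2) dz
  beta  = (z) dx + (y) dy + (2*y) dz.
alpha ∧ beta = (-2*y) dx ∧ dy + (-4*y + 2*z) dx ∧ dz + (2*y) dy ∧ dz

Distribute the wedge, using dx_i ∧ dx_j = -dx_j ∧ dx_i and dx_i ∧ dx_i = 0. For each pair (i, j) with i < j, the coefficient of dx_i ∧ dx_j in alpha ∧ beta is (alpha_i * beta_j - alpha_j * beta_i). Collecting: alpha ∧ beta = (-2*y) dx ∧ dy + (-4*y + 2*z) dx ∧ dz + (2*y) dy ∧ dz.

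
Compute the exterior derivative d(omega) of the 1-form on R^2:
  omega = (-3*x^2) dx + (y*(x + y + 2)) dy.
d(omega) = (y) dx ∧ dy

For a 1-form omega = sum_i f_i dx_i, the exterior derivative is
  d(omega) = sum_{i < j} (∂f_j/∂x_i - ∂f_i/∂x_j) dx_i ∧ dx_j.
  coefficient of dx ∧ dy: ∂f_2/∂x - ∂f_1/∂y = ∂(y*(x + y + 2))/∂x - ∂(-3*x^2)/∂y = y
Assembling: d(omega) = (y) dx ∧ dy.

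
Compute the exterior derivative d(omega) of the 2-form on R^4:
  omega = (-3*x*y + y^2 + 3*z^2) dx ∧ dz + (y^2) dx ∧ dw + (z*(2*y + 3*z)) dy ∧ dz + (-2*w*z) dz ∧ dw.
d(omega) = (3*x - 2*y) dx ∧ dy ∧ dz + (-2*y) dx ∧ dy ∧ dw

For a 2-form omega = sum_{i<j} g_{ij} dx_i ∧ dx_j, the exterior derivative is
  d(omega) = sum_{i<j} d(g_{ij}) ∧ dx_i ∧ dx_j = sum_{i<j, k} (∂g_{ij}/∂x_k) dx_k ∧ dx_i ∧ dx_j.
Expand each term, using dx_k ∧ dx_i ∧ dx_j = sgn(permutation) dx_{(a)} ∧ dx_{(b)} ∧ dx_{(c)} with (a < b < c) sorted:
  d(-3*x*y + y^2 + 3*z^2) includes (∂/∂y)(-3*x*y + y^2 + 3*z^2) dy = (-3*x + 2*y) dy, which multiplied by dx ∧ dz gives (3*x - 2*y) dx ∧ dy ∧ dz
  d(y^2) includes (∂/∂y)(y^2) dy = (2*y) dy, which multiplied by dx ∧ dw gives (-2*y) dx ∧ dy ∧ dw
Collecting like 3-forms: d(omega) = (3*x - 2*y) dx ∧ dy ∧ dz + (-2*y) dx ∧ dy ∧ dw.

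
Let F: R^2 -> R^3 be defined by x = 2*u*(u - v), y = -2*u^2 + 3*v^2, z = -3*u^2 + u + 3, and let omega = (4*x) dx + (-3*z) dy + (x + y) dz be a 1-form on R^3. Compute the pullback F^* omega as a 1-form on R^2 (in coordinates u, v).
F^* omega = (-4*u^3 - 36*u^2*v + 12*u^2 - 2*u*v^2 - 2*u*v + 36*u + 3*v^2) du + (-16*u^3 + 70*u^2*v - 18*u*v - 54*v) dv

Using F^*(f dg) = (f ∘ F) d(g ∘ F), substitute each coordinate x_i by F_i(u, v) in f_i, and replace dx_i by d F_i = (∂F_i/∂u) du + (∂F_i/∂v) dv.
  For the x component: f_1(F) = 8*u*(u - v); d F_1 = (4*u - 2*v) du + (-2*u) dv
  For the y component: f_2(F) = 9*u^2 - 3*u - 9; d F_2 = (-4*u) du + (6*v) dv
  For the z component: f_3(F) = v*(-2*u + 3*v); d F_3 = (1 - 6*u) du + (0) dv
Combining and collecting du, dv coefficients:
  coeff of du: -4*u^3 - 36*u^2*v + 12*u^2 - 2*u*v^2 - 2*u*v + 36*u + 3*v^2
  coeff of dv: -16*u^3 + 70*u^2*v - 18*u*v - 54*v
F^* omega = (-4*u^3 - 36*u^2*v + 12*u^2 - 2*u*v^2 - 2*u*v + 36*u + 3*v^2) du + (-16*u^3 + 70*u^2*v - 18*u*v - 54*v) dv.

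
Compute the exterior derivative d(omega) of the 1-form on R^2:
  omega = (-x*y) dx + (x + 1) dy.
d(omega) = (x + 1) dx ∧ dy

For a 1-form omega = sum_i f_i dx_i, the exterior derivative is
  d(omega) = sum_{i < j} (∂f_j/∂x_i - ∂f_i/∂x_j) dx_i ∧ dx_j.
  coefficient of dx ∧ dy: ∂f_2/∂x - ∂f_1/∂y = ∂(x + 1)/∂x - ∂(-x*y)/∂y = x + 1
Assembling: d(omega) = (x + 1) dx ∧ dy.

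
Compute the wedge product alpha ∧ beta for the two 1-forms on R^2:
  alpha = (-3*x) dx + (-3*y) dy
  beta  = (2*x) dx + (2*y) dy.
alpha ∧ beta = 0

Distribute the wedge, using dx_i ∧ dx_j = -dx_j ∧ dx_i and dx_i ∧ dx_i = 0. For each pair (i, j) with i < j, the coefficient of dx_i ∧ dx_j in alpha ∧ beta is (alpha_i * beta_j - alpha_j * beta_i). Collecting: alpha ∧ beta = 0.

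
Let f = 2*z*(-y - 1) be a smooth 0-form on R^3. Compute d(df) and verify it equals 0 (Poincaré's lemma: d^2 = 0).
d(df) = 0

Step 1: df = sum_i (∂f/∂x_i) dx_i = (0) dx + (-2*z) dy + (-2*y - 2) dz.
Step 2: Apply d again. Using the 1-form formula, the coefficient of dx ∧ dy in d(df) is ∂^2 f/∂x ∂y - ∂^2 f/∂y ∂x = (0) - (0) = 0 (equality of mixed partials for smooth f).
Similarly for dx ∧ dz and dy ∧ dz — all coefficients vanish. So d(df) = 0.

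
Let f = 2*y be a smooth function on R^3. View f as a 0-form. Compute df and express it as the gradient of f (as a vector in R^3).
df = (0) dx + (2) dy + (0) dz; grad f = (0, 2, 0)

For a 0-form f, d f = (∂f/∂x) dx + (∂f/∂y) dy + (∂f/∂z) dz. The components of the vector representation are exactly the entries of grad f in Cartesian coordinates:
  ∂f/∂x = 0
  ∂f/∂y = 2
  ∂f/∂z = 0.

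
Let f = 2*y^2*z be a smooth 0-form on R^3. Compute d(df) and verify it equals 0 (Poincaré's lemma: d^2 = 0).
d(df) = 0

Step 1: df = sum_i (∂f/∂x_i) dx_i = (0) dx + (4*y*z) dy + (2*y^2) dz.
Step 2: Apply d again. Using the 1-form formula, the coefficient of dx ∧ dy in d(df) is ∂^2 f/∂x ∂y - ∂^2 f/∂y ∂x = (0) - (0) = 0 (equality of mixed partials for smooth f).
Similarly for dx ∧ dz and dy ∧ dz — all coefficients vanish. So d(df) = 0.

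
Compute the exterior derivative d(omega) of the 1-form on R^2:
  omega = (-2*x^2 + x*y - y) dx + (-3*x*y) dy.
d(omega) = (-x - 3*y + 1) dx ∧ dy

For a 1-form omega = sum_i f_i dx_i, the exterior derivative is
  d(omega) = sum_{i < j} (∂f_j/∂x_i - ∂f_i/∂x_j) dx_i ∧ dx_j.
  coefficient of dx ∧ dy: ∂f_2/∂x - ∂f_1/∂y = ∂(-3*x*y)/∂x - ∂(-2*x^2 + x*y - y)/∂y = -x - 3*y + 1
Assembling: d(omega) = (-x - 3*y + 1) dx ∧ dy.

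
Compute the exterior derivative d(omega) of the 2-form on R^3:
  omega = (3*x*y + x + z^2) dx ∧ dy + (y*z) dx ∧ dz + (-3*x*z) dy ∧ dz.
d(omega) = (-2*z) dx ∧ dy ∧ dz

For a 2-form omega = sum_{i<j} g_{ij} dx_i ∧ dx_j, the exterior derivative is
  d(omega) = sum_{i<j} d(g_{ij}) ∧ dx_i ∧ dx_j = sum_{i<j, k} (∂g_{ij}/∂x_k) dx_k ∧ dx_i ∧ dx_j.
Expand each term, using dx_k ∧ dx_i ∧ dx_j = sgn(permutation) dx_{(a)} ∧ dx_{(b)} ∧ dx_{(c)} with (a < b < c) sorted:
  d(3*x*y + x + z^2) includes (∂/∂z)(3*x*y + x + z^2) dz = (2*z) dz, which multiplied by dx ∧ dy gives (2*z) dx ∧ dy ∧ dz
  d(y*z) includes (∂/∂y)(y*z) dy = (z) dy, which multiplied by dx ∧ dz gives (-z) dx ∧ dy ∧ dz
  d(-3*x*z) includes (∂/∂x)(-3*x*z) dx = (-3*z) dx, which multiplied by dy ∧ dz gives (-3*z) dx ∧ dy ∧ dz
Collecting like 3-forms: d(omega) = (-2*z) dx ∧ dy ∧ dz.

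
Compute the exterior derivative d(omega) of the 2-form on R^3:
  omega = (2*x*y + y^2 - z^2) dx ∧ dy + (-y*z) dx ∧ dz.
d(omega) = (-z) dx ∧ dy ∧ dz

For a 2-form omega = sum_{i<j} g_{ij} dx_i ∧ dx_j, the exterior derivative is
  d(omega) = sum_{i<j} d(g_{ij}) ∧ dx_i ∧ dx_j = sum_{i<j, k} (∂g_{ij}/∂x_k) dx_k ∧ dx_i ∧ dx_j.
Expand each term, using dx_k ∧ dx_i ∧ dx_j = sgn(permutation) dx_{(a)} ∧ dx_{(b)} ∧ dx_{(c)} with (a < b < c) sorted:
  d(2*x*y + y^2 - z^2) includes (∂/∂z)(2*x*y + y^2 - z^2) dz = (-2*z) dz, which multiplied by dx ∧ dy gives (-2*z) dx ∧ dy ∧ dz
  d(-y*z) includes (∂/∂y)(-y*z) dy = (-z) dy, which multiplied by dx ∧ dz gives (z) dx ∧ dy ∧ dz
Collecting like 3-forms: d(omega) = (-z) dx ∧ dy ∧ dz.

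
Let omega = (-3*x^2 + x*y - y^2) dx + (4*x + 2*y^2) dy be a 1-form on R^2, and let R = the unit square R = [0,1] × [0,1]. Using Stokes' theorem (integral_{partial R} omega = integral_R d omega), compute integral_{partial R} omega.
integral_(partial R) omega = 9/2

Stokes: integral_partial_R omega = integral_R d omega with d omega = (∂Q/∂x - ∂P/∂y) dx ∧ dy.
  ∂Q/∂x = 4
  ∂P/∂y = x - 2*y
  integrand = ∂Q/∂x - ∂P/∂y = -x + 2*y + 4.
Integrating over R: integral_0^1 integral_0^1 (-x + 2*y + 4) dx dy = 9/2.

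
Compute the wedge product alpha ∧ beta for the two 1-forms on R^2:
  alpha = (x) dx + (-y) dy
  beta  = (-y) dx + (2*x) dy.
alpha ∧ beta = (2*x^2 - y^2) dx ∧ dy

Distribute the wedge, using dx_i ∧ dx_j = -dx_j ∧ dx_i and dx_i ∧ dx_i = 0. For each pair (i, j) with i < j, the coefficient of dx_i ∧ dx_j in alpha ∧ beta is (alpha_i * beta_j - alpha_j * beta_i). Collecting: alpha ∧ beta = (2*x^2 - y^2) dx ∧ dy.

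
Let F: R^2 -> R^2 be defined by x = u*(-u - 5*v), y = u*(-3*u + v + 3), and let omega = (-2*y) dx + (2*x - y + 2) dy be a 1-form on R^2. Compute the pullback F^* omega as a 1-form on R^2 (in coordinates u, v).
F^* omega = (-18*u^3 + 41*u^2*v + 33*u^2 - u*v^2 - 6*u*v - 21*u + 2*v + 6) du + (u*(-29*u^2 - u*v + 27*u + 2)) dv

Using F^*(f dg) = (f ∘ F) d(g ∘ F), substitute each coordinate x_i by F_i(u, v) in f_i, and replace dx_i by d F_i = (∂F_i/∂u) du + (∂F_i/∂v) dv.
  For the x component: f_1(F) = 2*u*(3*u - v - 3); d F_1 = (-2*u - 5*v) du + (-5*u) dv
  For the y component: f_2(F) = u^2 - 11*u*v - 3*u + 2; d F_2 = (-6*u + v + 3) du + (u) dv
Combining and collecting du, dv coefficients:
  coeff of du: -18*u^3 + 41*u^2*v + 33*u^2 - u*v^2 - 6*u*v - 21*u + 2*v + 6
  coeff of dv: u*(-29*u^2 - u*v + 27*u + 2)
F^* omega = (-18*u^3 + 41*u^2*v + 33*u^2 - u*v^2 - 6*u*v - 21*u + 2*v + 6) du + (u*(-29*u^2 - u*v + 27*u + 2)) dv.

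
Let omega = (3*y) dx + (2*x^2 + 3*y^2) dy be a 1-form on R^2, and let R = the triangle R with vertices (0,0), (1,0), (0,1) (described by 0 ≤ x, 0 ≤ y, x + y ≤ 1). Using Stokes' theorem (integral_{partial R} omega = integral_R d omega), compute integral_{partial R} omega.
integral_(partial R) omega = -5/6

Stokes: integral_partial_R omega = integral_R d omega with d omega = (∂Q/∂x - ∂P/∂y) dx ∧ dy.
  ∂Q/∂x = 4*x
  ∂P/∂y = 3
  integrand = ∂Q/∂x - ∂P/∂y = 4*x - 3.
Integrating over R: integral_0^1 integral_0^{1-x} (4*x - 3) dy dx = -5/6.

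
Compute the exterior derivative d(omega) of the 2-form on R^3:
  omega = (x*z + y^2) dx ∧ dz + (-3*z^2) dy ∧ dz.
d(omega) = (-2*y) dx ∧ dy ∧ dz

For a 2-form omega = sum_{i<j} g_{ij} dx_i ∧ dx_j, the exterior derivative is
  d(omega) = sum_{i<j} d(g_{ij}) ∧ dx_i ∧ dx_j = sum_{i<j, k} (∂g_{ij}/∂x_k) dx_k ∧ dx_i ∧ dx_j.
Expand each term, using dx_k ∧ dx_i ∧ dx_j = sgn(permutation) dx_{(a)} ∧ dx_{(b)} ∧ dx_{(c)} with (a < b < c) sorted:
  d(x*z + y^2) includes (∂/∂y)(x*z + y^2) dy = (2*y) dy, which multiplied by dx ∧ dz gives (-2*y) dx ∧ dy ∧ dz
Collecting like 3-forms: d(omega) = (-2*y) dx ∧ dy ∧ dz.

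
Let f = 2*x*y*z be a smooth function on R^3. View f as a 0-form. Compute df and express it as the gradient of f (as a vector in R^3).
df = (2*y*z) dx + (2*x*z) dy + (2*x*y) dz; grad f = (2*y*z, 2*x*z, 2*x*y)

For a 0-form f, d f = (∂f/∂x) dx + (∂f/∂y) dy + (∂f/∂z) dz. The components of the vector representation are exactly the entries of grad f in Cartesian coordinates:
  ∂f/∂x = 2*y*z
  ∂f/∂y = 2*x*z
  ∂f/∂z = 2*x*y.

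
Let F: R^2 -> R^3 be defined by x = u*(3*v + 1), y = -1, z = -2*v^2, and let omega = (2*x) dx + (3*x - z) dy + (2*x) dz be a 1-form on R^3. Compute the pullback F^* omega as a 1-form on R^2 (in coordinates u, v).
F^* omega = (2*u*(9*v^2 + 6*v + 1)) du + (2*u*(9*u*v + 3*u - 12*v^2 - 4*v)) dv

Using F^*(f dg) = (f ∘ F) d(g ∘ F), substitute each coordinate x_i by F_i(u, v) in f_i, and replace dx_i by d F_i = (∂F_i/∂u) du + (∂F_i/∂v) dv.
  For the x component: f_1(F) = 2*u*(3*v + 1); d F_1 = (3*v + 1) du + (3*u) dv
  For the y component: f_2(F) = 9*u*v + 3*u + 2*v^2; d F_2 = (0) du + (0) dv
  For the z component: f_3(F) = 2*u*(3*v + 1); d F_3 = (0) du + (-4*v) dv
Combining and collecting du, dv coefficients:
  coeff of du: 2*u*(9*v^2 + 6*v + 1)
  coeff of dv: 2*u*(9*u*v + 3*u - 12*v^2 - 4*v)
F^* omega = (2*u*(9*v^2 + 6*v + 1)) du + (2*u*(9*u*v + 3*u - 12*v^2 - 4*v)) dv.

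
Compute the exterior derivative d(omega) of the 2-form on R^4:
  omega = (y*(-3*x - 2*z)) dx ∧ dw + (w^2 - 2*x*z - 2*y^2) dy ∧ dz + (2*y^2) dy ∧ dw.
d(omega) = (3*x + 2*z) dx ∧ dy ∧ dw + (2*y) dx ∧ dz ∧ dw + (-2*z) dx ∧ dy ∧ dz + (2*w) dy ∧ dz ∧ dw

For a 2-form omega = sum_{i<j} g_{ij} dx_i ∧ dx_j, the exterior derivative is
  d(omega) = sum_{i<j} d(g_{ij}) ∧ dx_i ∧ dx_j = sum_{i<j, k} (∂g_{ij}/∂x_k) dx_k ∧ dx_i ∧ dx_j.
Expand each term, using dx_k ∧ dx_i ∧ dx_j = sgn(permutation) dx_{(a)} ∧ dx_{(b)} ∧ dx_{(c)} with (a < b < c) sorted:
  d(y*(-3*x - 2*z)) includes (∂/∂y)(y*(-3*x - 2*z)) dy = (-3*x - 2*z) dy, which multiplied by dx ∧ dw gives (3*x + 2*z) dx ∧ dy ∧ dw
  d(y*(-3*x - 2*z)) includes (∂/∂z)(y*(-3*x - 2*z)) dz = (-2*y) dz, which multiplied by dx ∧ dw gives (2*y) dx ∧ dz ∧ dw
  d(w^2 - 2*x*z - 2*y^2) includes (∂/∂x)(w^2 - 2*x*z - 2*y^2) dx = (-2*z) dx, which multiplied by dy ∧ dz gives (-2*z) dx ∧ dy ∧ dz
  d(w^2 - 2*x*z - 2*y^2) includes (∂/∂w)(w^2 - 2*x*z - 2*y^2) dw = (2*w) dw, which multiplied by dy ∧ dz gives (2*w) dy ∧ dz ∧ dw
Collecting like 3-forms: d(omega) = (3*x + 2*z) dx ∧ dy ∧ dw + (2*y) dx ∧ dz ∧ dw + (-2*z) dx ∧ dy ∧ dz + (2*w) dy ∧ dz ∧ dw.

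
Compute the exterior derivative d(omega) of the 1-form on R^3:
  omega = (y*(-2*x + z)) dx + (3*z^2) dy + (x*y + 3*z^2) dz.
d(omega) = (2*x - z) dx ∧ dy + (x - 6*z) dy ∧ dz

For a 1-form omega = sum_i f_i dx_i, the exterior derivative is
  d(omega) = sum_{i < j} (∂f_j/∂x_i - ∂f_i/∂x_j) dx_i ∧ dx_j.
  coefficient of dx ∧ dy: ∂f_2/∂x - ∂f_1/∂y = ∂(3*z^2)/∂x - ∂(y*(-2*x + z))/∂y = 2*x - z
  coefficient of dy ∧ dz: ∂f_3/∂y - ∂f_2/∂z = ∂(x*y + 3*z^2)/∂y - ∂(3*z^2)/∂z = x - 6*z
Assembling: d(omega) = (2*x - z) dx ∧ dy + (x - 6*z) dy ∧ dz.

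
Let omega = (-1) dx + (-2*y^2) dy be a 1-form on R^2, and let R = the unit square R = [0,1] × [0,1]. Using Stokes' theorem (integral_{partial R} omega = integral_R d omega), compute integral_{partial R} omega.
integral_(partial R) omega = 0

Stokes: integral_partial_R omega = integral_R d omega with d omega = (∂Q/∂x - ∂P/∂y) dx ∧ dy.
  ∂Q/∂x = 0
  ∂P/∂y = 0
  integrand = ∂Q/∂x - ∂P/∂y = 0.
Integrating over R: integral_0^1 integral_0^1 (0) dx dy = 0.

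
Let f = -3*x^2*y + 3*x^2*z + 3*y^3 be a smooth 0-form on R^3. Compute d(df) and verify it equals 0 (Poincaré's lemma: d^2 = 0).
d(df) = 0

Step 1: df = sum_i (∂f/∂x_i) dx_i = (6*x*(-y + z)) dx + (-3*x^2 + 9*y^2) dy + (3*x^2) dz.
Step 2: Apply d again. Using the 1-form formula, the coefficient of dx ∧ dy in d(df) is ∂^2 f/∂x ∂y - ∂^2 f/∂y ∂x = (-6*x) - (-6*x) = 0 (equality of mixed partials for smooth f).
Similarly for dx ∧ dz and dy ∧ dz — all coefficients vanish. So d(df) = 0.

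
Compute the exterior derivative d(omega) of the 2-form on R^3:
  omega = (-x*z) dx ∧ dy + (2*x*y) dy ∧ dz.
d(omega) = (-x + 2*y) dx ∧ dy ∧ dz

For a 2-form omega = sum_{i<j} g_{ij} dx_i ∧ dx_j, the exterior derivative is
  d(omega) = sum_{i<j} d(g_{ij}) ∧ dx_i ∧ dx_j = sum_{i<j, k} (∂g_{ij}/∂x_k) dx_k ∧ dx_i ∧ dx_j.
Expand each term, using dx_k ∧ dx_i ∧ dx_j = sgn(permutation) dx_{(a)} ∧ dx_{(b)} ∧ dx_{(c)} with (a < b < c) sorted:
  d(-x*z) includes (∂/∂z)(-x*z) dz = (-x) dz, which multiplied by dx ∧ dy gives (-x) dx ∧ dy ∧ dz
  d(2*x*y) includes (∂/∂x)(2*x*y) dx = (2*y) dx, which multiplied by dy ∧ dz gives (2*y) dx ∧ dy ∧ dz
Collecting like 3-forms: d(omega) = (-x + 2*y) dx ∧ dy ∧ dz.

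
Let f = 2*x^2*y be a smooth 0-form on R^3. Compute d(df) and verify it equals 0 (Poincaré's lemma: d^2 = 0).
d(df) = 0

Step 1: df = sum_i (∂f/∂x_i) dx_i = (4*x*y) dx + (2*x^2) dy + (0) dz.
Step 2: Apply d again. Using the 1-form formula, the coefficient of dx ∧ dy in d(df) is ∂^2 f/∂x ∂y - ∂^2 f/∂y ∂x = (4*x) - (4*x) = 0 (equality of mixed partials for smooth f).
Similarly for dx ∧ dz and dy ∧ dz — all coefficients vanish. So d(df) = 0.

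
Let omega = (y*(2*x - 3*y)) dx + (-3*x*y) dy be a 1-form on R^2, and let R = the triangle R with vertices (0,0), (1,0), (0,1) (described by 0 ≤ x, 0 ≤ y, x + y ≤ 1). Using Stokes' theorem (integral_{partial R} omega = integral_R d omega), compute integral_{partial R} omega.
integral_(partial R) omega = 1/6

Stokes: integral_partial_R omega = integral_R d omega with d omega = (∂Q/∂x - ∂P/∂y) dx ∧ dy.
  ∂Q/∂x = -3*y
  ∂P/∂y = 2*x - 6*y
  integrand = ∂Q/∂x - ∂P/∂y = -2*x + 3*y.
Integrating over R: integral_0^1 integral_0^{1-x} (-2*x + 3*y) dy dx = 1/6.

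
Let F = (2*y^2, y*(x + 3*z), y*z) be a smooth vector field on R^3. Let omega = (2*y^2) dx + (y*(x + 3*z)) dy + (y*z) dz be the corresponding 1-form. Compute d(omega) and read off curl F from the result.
d(omega) = (-3*y + z) dy ∧ dz + (0) dz ∧ dx + (-3*y) dx ∧ dy; curl F = (-3*y + z, 0, -3*y)

d omega = sum_{i<j} (∂f_j/∂x_i - ∂f_i/∂x_j) dx_i ∧ dx_j. Under the identification (dy ∧ dz, dz ∧ dx, dx ∧ dy) ↔ (e_x, e_y, e_z), the coefficients are exactly the components of curl F. Compute:
  ∂R/∂y - ∂Q/∂z = (z) - (3*y) = -3*y + z
  ∂P/∂z - ∂R/∂x = (0) - (0) = 0
  ∂Q/∂x - ∂P/∂y = (y) - (4*y) = -3*y.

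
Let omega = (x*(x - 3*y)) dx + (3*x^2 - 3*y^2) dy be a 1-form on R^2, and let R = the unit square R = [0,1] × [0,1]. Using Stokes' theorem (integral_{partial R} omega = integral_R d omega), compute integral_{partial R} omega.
integral_(partial R) omega = 9/2

Stokes: integral_partial_R omega = integral_R d omega with d omega = (∂Q/∂x - ∂P/∂y) dx ∧ dy.
  ∂Q/∂x = 6*x
  ∂P/∂y = -3*x
  integrand = ∂Q/∂x - ∂P/∂y = 9*x.
Integrating over R: integral_0^1 integral_0^1 (9*x) dx dy = 9/2.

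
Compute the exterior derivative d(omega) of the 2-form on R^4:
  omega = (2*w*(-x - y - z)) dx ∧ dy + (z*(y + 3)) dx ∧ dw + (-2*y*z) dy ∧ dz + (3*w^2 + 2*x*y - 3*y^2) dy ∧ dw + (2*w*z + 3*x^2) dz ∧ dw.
d(omega) = (-2*w) dx ∧ dy ∧ dz + (-2*x - 3*z) dx ∧ dy ∧ dw + (6*x - y - 3) dx ∧ dz ∧ dw

For a 2-form omega = sum_{i<j} g_{ij} dx_i ∧ dx_j, the exterior derivative is
  d(omega) = sum_{i<j} d(g_{ij}) ∧ dx_i ∧ dx_j = sum_{i<j, k} (∂g_{ij}/∂x_k) dx_k ∧ dx_i ∧ dx_j.
Expand each term, using dx_k ∧ dx_i ∧ dx_j = sgn(permutation) dx_{(a)} ∧ dx_{(b)} ∧ dx_{(c)} with (a < b < c) sorted:
  d(2*w*(-x - y - z)) includes (∂/∂z)(2*w*(-x - y - z)) dz = (-2*w) dz, which multiplied by dx ∧ dy gives (-2*w) dx ∧ dy ∧ dz
  d(2*w*(-x - y - z)) includes (∂/∂w)(2*w*(-x - y - z)) dw = (-2*x - 2*y - 2*z) dw, which multiplied by dx ∧ dy gives (-2*x - 2*y - 2*z) dx ∧ dy ∧ dw
  d(z*(y + 3)) includes (∂/∂y)(z*(y + 3)) dy = (z) dy, which multiplied by dx ∧ dw gives (-z) dx ∧ dy ∧ dw
  d(z*(y + 3)) includes (∂/∂z)(z*(y + 3)) dz = (y + 3) dz, which multiplied by dx ∧ dw gives (-y - 3) dx ∧ dz ∧ dw
  d(3*w^2 + 2*x*y - 3*y^2) includes (∂/∂x)(3*w^2 + 2*x*y - 3*y^2) dx = (2*y) dx, which multiplied by dy ∧ dw gives (2*y) dx ∧ dy ∧ dw
  d(2*w*z + 3*x^2) includes (∂/∂x)(2*w*z + 3*x^2) dx = (6*x) dx, which multiplied by dz ∧ dw gives (6*x) dx ∧ dz ∧ dw
Collecting like 3-forms: d(omega) = (-2*w) dx ∧ dy ∧ dz + (-2*x - 3*z) dx ∧ dy ∧ dw + (6*x - y - 3) dx ∧ dz ∧ dw.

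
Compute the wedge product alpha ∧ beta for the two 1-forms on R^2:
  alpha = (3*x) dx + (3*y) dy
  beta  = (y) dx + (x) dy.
alpha ∧ beta = (3*x^2 - 3*y^2) dx ∧ dy

Distribute the wedge, using dx_i ∧ dx_j = -dx_j ∧ dx_i and dx_i ∧ dx_i = 0. For each pair (i, j) with i < j, the coefficient of dx_i ∧ dx_j in alpha ∧ beta is (alpha_i * beta_j - alpha_j * beta_i). Collecting: alpha ∧ beta = (3*x^2 - 3*y^2) dx ∧ dy.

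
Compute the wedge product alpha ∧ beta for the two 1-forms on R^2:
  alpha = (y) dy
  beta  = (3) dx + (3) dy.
alpha ∧ beta = (-3*y) dx ∧ dy

Distribute the wedge, using dx_i ∧ dx_j = -dx_j ∧ dx_i and dx_i ∧ dx_i = 0. For each pair (i, j) with i < j, the coefficient of dx_i ∧ dx_j in alpha ∧ beta is (alpha_i * beta_j - alpha_j * beta_i). Collecting: alpha ∧ beta = (-3*y) dx ∧ dy.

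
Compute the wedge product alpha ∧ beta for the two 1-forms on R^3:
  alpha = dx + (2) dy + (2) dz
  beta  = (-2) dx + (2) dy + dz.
alpha ∧ beta = (6) dx ∧ dy + (5) dx ∧ dz + (-2) dy ∧ dz

Distribute the wedge, using dx_i ∧ dx_j = -dx_j ∧ dx_i and dx_i ∧ dx_i = 0. For each pair (i, j) with i < j, the coefficient of dx_i ∧ dx_j in alpha ∧ beta is (alpha_i * beta_j - alpha_j * beta_i). Collecting: alpha ∧ beta = (6) dx ∧ dy + (5) dx ∧ dz + (-2) dy ∧ dz.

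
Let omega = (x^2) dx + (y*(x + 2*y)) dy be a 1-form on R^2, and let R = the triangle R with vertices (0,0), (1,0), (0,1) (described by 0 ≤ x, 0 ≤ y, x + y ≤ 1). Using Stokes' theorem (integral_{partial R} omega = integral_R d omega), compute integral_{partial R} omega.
integral_(partial R) omega = 1/6

Stokes: integral_partial_R omega = integral_R d omega with d omega = (∂Q/∂x - ∂P/∂y) dx ∧ dy.
  ∂Q/∂x = y
  ∂P/∂y = 0
  integrand = ∂Q/∂x - ∂P/∂y = y.
Integrating over R: integral_0^1 integral_0^{1-x} (y) dy dx = 1/6.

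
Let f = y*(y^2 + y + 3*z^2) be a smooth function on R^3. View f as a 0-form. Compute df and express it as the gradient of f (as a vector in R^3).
df = (0) dx + (3*y^2 + 2*y + 3*z^2) dy + (6*y*z) dz; grad f = (0, 3*y^2 + 2*y + 3*z^2, 6*y*z)

For a 0-form f, d f = (∂f/∂x) dx + (∂f/∂y) dy + (∂f/∂z) dz. The components of the vector representation are exactly the entries of grad f in Cartesian coordinates:
  ∂f/∂x = 0
  ∂f/∂y = 3*y^2 + 2*y + 3*z^2
  ∂f/∂z = 6*y*z.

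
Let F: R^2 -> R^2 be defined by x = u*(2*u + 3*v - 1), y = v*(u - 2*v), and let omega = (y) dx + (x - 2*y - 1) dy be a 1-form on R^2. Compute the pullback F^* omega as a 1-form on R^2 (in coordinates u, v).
F^* omega = (v*(6*u^2 - 4*u*v - 2*u - 2*v^2 + 2*v - 1)) du + (2*u^3 - 4*u^2*v - u^2 - 6*u*v^2 + 4*u*v - u - 16*v^3 + 4*v) dv

Using F^*(f dg) = (f ∘ F) d(g ∘ F), substitute each coordinate x_i by F_i(u, v) in f_i, and replace dx_i by d F_i = (∂F_i/∂u) du + (∂F_i/∂v) dv.
  For the x component: f_1(F) = v*(u - 2*v); d F_1 = (4*u + 3*v - 1) du + (3*u) dv
  For the y component: f_2(F) = 2*u^2 + u*v - u + 4*v^2 - 1; d F_2 = (v) du + (u - 4*v) dv
Combining and collecting du, dv coefficients:
  coeff of du: v*(6*u^2 - 4*u*v - 2*u - 2*v^2 + 2*v - 1)
  coeff of dv: 2*u^3 - 4*u^2*v - u^2 - 6*u*v^2 + 4*u*v - u - 16*v^3 + 4*v
F^* omega = (v*(6*u^2 - 4*u*v - 2*u - 2*v^2 + 2*v - 1)) du + (2*u^3 - 4*u^2*v - u^2 - 6*u*v^2 + 4*u*v - u - 16*v^3 + 4*v) dv.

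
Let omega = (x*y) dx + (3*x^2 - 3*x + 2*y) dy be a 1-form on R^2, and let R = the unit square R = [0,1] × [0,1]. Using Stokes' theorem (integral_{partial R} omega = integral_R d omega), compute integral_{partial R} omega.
integral_(partial R) omega = -1/2

Stokes: integral_partial_R omega = integral_R d omega with d omega = (∂Q/∂x - ∂P/∂y) dx ∧ dy.
  ∂Q/∂x = 6*x - 3
  ∂P/∂y = x
  integrand = ∂Q/∂x - ∂P/∂y = 5*x - 3.
Integrating over R: integral_0^1 integral_0^1 (5*x - 3) dx dy = -1/2.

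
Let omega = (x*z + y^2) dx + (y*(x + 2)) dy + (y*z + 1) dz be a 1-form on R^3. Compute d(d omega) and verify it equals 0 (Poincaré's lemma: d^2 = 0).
d(d omega) = 0

Step 1: d omega = sum_{i<j} (∂f_j/∂x_i - ∂f_i/∂x_j) dx_i ∧ dx_j:
  coeff of dx ∧ dy: -y
  coeff of dx ∧ dz: -x
  coeff of dy ∧ dz: z
Step 2: Apply d again to each 2-form coefficient. The only possible 3-form in R^3 is dx ∧ dy ∧ dz, with coefficient
  ∂(coeff of dy∧dz)/∂x - ∂(coeff of dx∧dz)/∂y + ∂(coeff of dx∧dy)/∂z
  = ∂/∂x (z) - ∂/∂y (-x) + ∂/∂z (-y).
Each of these terms simplifies to sums of mixed partials that cancel in pairs. The result is 0 (by equality of mixed partials for smooth functions — Schwarz / Clairaut).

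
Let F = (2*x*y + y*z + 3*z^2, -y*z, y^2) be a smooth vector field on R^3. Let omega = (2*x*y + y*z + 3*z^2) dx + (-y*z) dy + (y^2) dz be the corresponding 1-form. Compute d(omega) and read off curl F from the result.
d(omega) = (3*y) dy ∧ dz + (y + 6*z) dz ∧ dx + (-2*x - z) dx ∧ dy; curl F = (3*y, y + 6*z, -2*x - z)

d omega = sum_{i<j} (∂f_j/∂x_i - ∂f_i/∂x_j) dx_i ∧ dx_j. Under the identification (dy ∧ dz, dz ∧ dx, dx ∧ dy) ↔ (e_x, e_y, e_z), the coefficients are exactly the components of curl F. Compute:
  ∂R/∂y - ∂Q/∂z = (2*y) - (-y) = 3*y
  ∂P/∂z - ∂R/∂x = (y + 6*z) - (0) = y + 6*z
  ∂Q/∂x - ∂P/∂y = (0) - (2*x + z) = -2*x - z.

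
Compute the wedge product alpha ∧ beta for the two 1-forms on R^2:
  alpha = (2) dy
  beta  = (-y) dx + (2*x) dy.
alpha ∧ beta = (2*y) dx ∧ dy

Distribute the wedge, using dx_i ∧ dx_j = -dx_j ∧ dx_i and dx_i ∧ dx_i = 0. For each pair (i, j) with i < j, the coefficient of dx_i ∧ dx_j in alpha ∧ beta is (alpha_i * beta_j - alpha_j * beta_i). Collecting: alpha ∧ beta = (2*y) dx ∧ dy.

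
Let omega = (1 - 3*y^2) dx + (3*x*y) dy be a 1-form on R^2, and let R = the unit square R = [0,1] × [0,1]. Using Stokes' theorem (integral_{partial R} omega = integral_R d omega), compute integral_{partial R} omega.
integral_(partial R) omega = 9/2

Stokes: integral_partial_R omega = integral_R d omega with d omega = (∂Q/∂x - ∂P/∂y) dx ∧ dy.
  ∂Q/∂x = 3*y
  ∂P/∂y = -6*y
  integrand = ∂Q/∂x - ∂P/∂y = 9*y.
Integrating over R: integral_0^1 integral_0^1 (9*y) dx dy = 9/2.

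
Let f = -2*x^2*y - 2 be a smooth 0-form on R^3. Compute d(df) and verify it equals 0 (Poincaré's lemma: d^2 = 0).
d(df) = 0

Step 1: df = sum_i (∂f/∂x_i) dx_i = (-4*x*y) dx + (-2*x^2) dy + (0) dz.
Step 2: Apply d again. Using the 1-form formula, the coefficient of dx ∧ dy in d(df) is ∂^2 f/∂x ∂y - ∂^2 f/∂y ∂x = (-4*x) - (-4*x) = 0 (equality of mixed partials for smooth f).
Similarly for dx ∧ dz and dy ∧ dz — all coefficients vanish. So d(df) = 0.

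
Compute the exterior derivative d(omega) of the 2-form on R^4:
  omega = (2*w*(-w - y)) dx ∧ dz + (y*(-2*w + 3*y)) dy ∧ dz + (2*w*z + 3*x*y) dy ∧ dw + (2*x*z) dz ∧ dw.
d(omega) = (2*w) dx ∧ dy ∧ dz + (-4*w - 2*y + 2*z) dx ∧ dz ∧ dw + (-2*w - 2*y) dy ∧ dz ∧ dw + (3*y) dx ∧ dy ∧ dw

For a 2-form omega = sum_{i<j} g_{ij} dx_i ∧ dx_j, the exterior derivative is
  d(omega) = sum_{i<j} d(g_{ij}) ∧ dx_i ∧ dx_j = sum_{i<j, k} (∂g_{ij}/∂x_k) dx_k ∧ dx_i ∧ dx_j.
Expand each term, using dx_k ∧ dx_i ∧ dx_j = sgn(permutation) dx_{(a)} ∧ dx_{(b)} ∧ dx_{(c)} with (a < b < c) sorted:
  d(2*w*(-w - y)) includes (∂/∂y)(2*w*(-w - y)) dy = (-2*w) dy, which multiplied by dx ∧ dz gives (2*w) dx ∧ dy ∧ dz
  d(2*w*(-w - y)) includes (∂/∂w)(2*w*(-w - y)) dw = (-4*w - 2*y) dw, which multiplied by dx ∧ dz gives (-4*w - 2*y) dx ∧ dz ∧ dw
  d(y*(-2*w + 3*y)) includes (∂/∂w)(y*(-2*w + 3*y)) dw = (-2*y) dw, which multiplied by dy ∧ dz gives (-2*y) dy ∧ dz ∧ dw
  d(2*w*z + 3*x*y) includes (∂/∂x)(2*w*z + 3*x*y) dx = (3*y) dx, which multiplied by dy ∧ dw gives (3*y) dx ∧ dy ∧ dw
  d(2*w*z + 3*x*y) includes (∂/∂z)(2*w*z + 3*x*y) dz = (2*w) dz, which multiplied by dy ∧ dw gives (-2*w) dy ∧ dz ∧ dw
  d(2*x*z) includes (∂/∂x)(2*x*z) dx = (2*z) dx, which multiplied by dz ∧ dw gives (2*z) dx ∧ dz ∧ dw
Collecting like 3-forms: d(omega) = (2*w) dx ∧ dy ∧ dz + (-4*w - 2*y + 2*z) dx ∧ dz ∧ dw + (-2*w - 2*y) dy ∧ dz ∧ dw + (3*y) dx ∧ dy ∧ dw.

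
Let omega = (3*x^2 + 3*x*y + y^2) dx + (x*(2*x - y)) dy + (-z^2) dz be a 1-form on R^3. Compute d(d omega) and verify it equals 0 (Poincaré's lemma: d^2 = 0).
d(d omega) = 0

Step 1: d omega = sum_{i<j} (∂f_j/∂x_i - ∂f_i/∂x_j) dx_i ∧ dx_j:
  coeff of dx ∧ dy: x - 3*y
  coeff of dx ∧ dz: 0
  coeff of dy ∧ dz: 0
Step 2: Apply d again to each 2-form coefficient. The only possible 3-form in R^3 is dx ∧ dy ∧ dz, with coefficient
  ∂(coeff of dy∧dz)/∂x - ∂(coeff of dx∧dz)/∂y + ∂(coeff of dx∧dy)/∂z
  = ∂/∂x (0) - ∂/∂y (0) + ∂/∂z (x - 3*y).
Each of these terms simplifies to sums of mixed partials that cancel in pairs. The result is 0 (by equality of mixed partials for smooth functions — Schwarz / Clairaut).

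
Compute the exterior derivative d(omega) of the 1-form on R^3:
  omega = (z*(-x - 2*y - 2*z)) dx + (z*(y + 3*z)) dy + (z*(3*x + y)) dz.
d(omega) = (2*z) dx ∧ dy + (x + 2*y + 7*z) dx ∧ dz + (-y - 5*z) dy ∧ dz

For a 1-form omega = sum_i f_i dx_i, the exterior derivative is
  d(omega) = sum_{i < j} (∂f_j/∂x_i - ∂f_i/∂x_j) dx_i ∧ dx_j.
  coefficient of dx ∧ dy: ∂f_2/∂x - ∂f_1/∂y = ∂(z*(y + 3*z))/∂x - ∂(z*(-x - 2*y - 2*z))/∂y = 2*z
  coefficient of dx ∧ dz: ∂f_3/∂x - ∂f_1/∂z = ∂(z*(3*x + y))/∂x - ∂(z*(-x - 2*y - 2*z))/∂z = x + 2*y + 7*z
  coefficient of dy ∧ dz: ∂f_3/∂y - ∂f_2/∂z = ∂(z*(3*x + y))/∂y - ∂(z*(y + 3*z))/∂z = -y - 5*z
Assembling: d(omega) = (2*z) dx ∧ dy + (x + 2*y + 7*z) dx ∧ dz + (-y - 5*z) dy ∧ dz.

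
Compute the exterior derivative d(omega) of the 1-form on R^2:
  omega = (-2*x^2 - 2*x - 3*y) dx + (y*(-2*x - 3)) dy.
d(omega) = (3 - 2*y) dx ∧ dy

For a 1-form omega = sum_i f_i dx_i, the exterior derivative is
  d(omega) = sum_{i < j} (∂f_j/∂x_i - ∂f_i/∂x_j) dx_i ∧ dx_j.
  coefficient of dx ∧ dy: ∂f_2/∂x - ∂f_1/∂y = ∂(y*(-2*x - 3))/∂x - ∂(-2*x^2 - 2*x - 3*y)/∂y = 3 - 2*y
Assembling: d(omega) = (3 - 2*y) dx ∧ dy.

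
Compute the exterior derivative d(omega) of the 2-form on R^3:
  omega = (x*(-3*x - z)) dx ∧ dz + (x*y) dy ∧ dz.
d(omega) = (y) dx ∧ dy ∧ dz

For a 2-form omega = sum_{i<j} g_{ij} dx_i ∧ dx_j, the exterior derivative is
  d(omega) = sum_{i<j} d(g_{ij}) ∧ dx_i ∧ dx_j = sum_{i<j, k} (∂g_{ij}/∂x_k) dx_k ∧ dx_i ∧ dx_j.
Expand each term, using dx_k ∧ dx_i ∧ dx_j = sgn(permutation) dx_{(a)} ∧ dx_{(b)} ∧ dx_{(c)} with (a < b < c) sorted:
  d(x*y) includes (∂/∂x)(x*y) dx = (y) dx, which multiplied by dy ∧ dz gives (y) dx ∧ dy ∧ dz
Collecting like 3-forms: d(omega) = (y) dx ∧ dy ∧ dz.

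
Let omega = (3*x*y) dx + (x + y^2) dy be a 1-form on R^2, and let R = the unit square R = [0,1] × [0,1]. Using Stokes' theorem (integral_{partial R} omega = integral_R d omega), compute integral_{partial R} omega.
integral_(partial R) omega = -1/2

Stokes: integral_partial_R omega = integral_R d omega with d omega = (∂Q/∂x - ∂P/∂y) dx ∧ dy.
  ∂Q/∂x = 1
  ∂P/∂y = 3*x
  integrand = ∂Q/∂x - ∂P/∂y = 1 - 3*x.
Integrating over R: integral_0^1 integral_0^1 (1 - 3*x) dx dy = -1/2.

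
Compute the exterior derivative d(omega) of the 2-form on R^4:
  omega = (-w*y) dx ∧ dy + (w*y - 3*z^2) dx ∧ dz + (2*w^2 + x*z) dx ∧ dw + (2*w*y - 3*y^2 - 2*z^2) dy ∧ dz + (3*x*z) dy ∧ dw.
d(omega) = (-y + 3*z) dx ∧ dy ∧ dw + (-w) dx ∧ dy ∧ dz + (-x + y) dx ∧ dz ∧ dw + (-3*x + 2*y) dy ∧ dz ∧ dw

For a 2-form omega = sum_{i<j} g_{ij} dx_i ∧ dx_j, the exterior derivative is
  d(omega) = sum_{i<j} d(g_{ij}) ∧ dx_i ∧ dx_j = sum_{i<j, k} (∂g_{ij}/∂x_k) dx_k ∧ dx_i ∧ dx_j.
Expand each term, using dx_k ∧ dx_i ∧ dx_j = sgn(permutation) dx_{(a)} ∧ dx_{(b)} ∧ dx_{(c)} with (a < b < c) sorted:
  d(-w*y) includes (∂/∂w)(-w*y) dw = (-y) dw, which multiplied by dx ∧ dy gives (-y) dx ∧ dy ∧ dw
  d(w*y - 3*z^2) includes (∂/∂y)(w*y - 3*z^2) dy = (w) dy, which multiplied by dx ∧ dz gives (-w) dx ∧ dy ∧ dz
  d(w*y - 3*z^2) includes (∂/∂w)(w*y - 3*z^2) dw = (y) dw, which multiplied by dx ∧ dz gives (y) dx ∧ dz ∧ dw
  d(2*w^2 + x*z) includes (∂/∂z)(2*w^2 + x*z) dz = (x) dz, which multiplied by dx ∧ dw gives (-x) dx ∧ dz ∧ dw
  d(2*w*y - 3*y^2 - 2*z^2) includes (∂/∂w)(2*w*y - 3*y^2 - 2*z^2) dw = (2*y) dw, which multiplied by dy ∧ dz gives (2*y) dy ∧ dz ∧ dw
  d(3*x*z) includes (∂/∂x)(3*x*z) dx = (3*z) dx, which multiplied by dy ∧ dw gives (3*z) dx ∧ dy ∧ dw
  d(3*x*z) includes (∂/∂z)(3*x*z) dz = (3*x) dz, which multiplied by dy ∧ dw gives (-3*x) dy ∧ dz ∧ dw
Collecting like 3-forms: d(omega) = (-y + 3*z) dx ∧ dy ∧ dw + (-w) dx ∧ dy ∧ dz + (-x + y) dx ∧ dz ∧ dw + (-3*x + 2*y) dy ∧ dz ∧ dw.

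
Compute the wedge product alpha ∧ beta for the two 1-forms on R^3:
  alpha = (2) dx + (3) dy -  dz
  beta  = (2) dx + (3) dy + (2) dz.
alpha ∧ beta = (6) dx ∧ dz + (9) dy ∧ dz

Distribute the wedge, using dx_i ∧ dx_j = -dx_j ∧ dx_i and dx_i ∧ dx_i = 0. For each pair (i, j) with i < j, the coefficient of dx_i ∧ dx_j in alpha ∧ beta is (alpha_i * beta_j - alpha_j * beta_i). Collecting: alpha ∧ beta = (6) dx ∧ dz + (9) dy ∧ dz.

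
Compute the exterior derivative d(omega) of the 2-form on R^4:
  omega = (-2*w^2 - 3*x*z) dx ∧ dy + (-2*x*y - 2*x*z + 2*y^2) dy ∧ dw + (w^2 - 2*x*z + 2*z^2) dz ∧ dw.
d(omega) = (-3*x) dx ∧ dy ∧ dz + (-4*w - 2*y - 2*z) dx ∧ dy ∧ dw + (2*x) dy ∧ dz ∧ dw + (-2*z) dx ∧ dz ∧ dw

For a 2-form omega = sum_{i<j} g_{ij} dx_i ∧ dx_j, the exterior derivative is
  d(omega) = sum_{i<j} d(g_{ij}) ∧ dx_i ∧ dx_j = sum_{i<j, k} (∂g_{ij}/∂x_k) dx_k ∧ dx_i ∧ dx_j.
Expand each term, using dx_k ∧ dx_i ∧ dx_j = sgn(permutation) dx_{(a)} ∧ dx_{(b)} ∧ dx_{(c)} with (a < b < c) sorted:
  d(-2*w^2 - 3*x*z) includes (∂/∂z)(-2*w^2 - 3*x*z) dz = (-3*x) dz, which multiplied by dx ∧ dy gives (-3*x) dx ∧ dy ∧ dz
  d(-2*w^2 - 3*x*z) includes (∂/∂w)(-2*w^2 - 3*x*z) dw = (-4*w) dw, which multiplied by dx ∧ dy gives (-4*w) dx ∧ dy ∧ dw
  d(-2*x*y - 2*x*z + 2*y^2) includes (∂/∂x)(-2*x*y - 2*x*z + 2*y^2) dx = (-2*y - 2*z) dx, which multiplied by dy ∧ dw gives (-2*y - 2*z) dx ∧ dy ∧ dw
  d(-2*x*y - 2*x*z + 2*y^2) includes (∂/∂z)(-2*x*y - 2*x*z + 2*y^2) dz = (-2*x) dz, which multiplied by dy ∧ dw gives (2*x) dy ∧ dz ∧ dw
  d(w^2 - 2*x*z + 2*z^2) includes (∂/∂x)(w^2 - 2*x*z + 2*z^2) dx = (-2*z) dx, which multiplied by dz ∧ dw gives (-2*z) dx ∧ dz ∧ dw
Collecting like 3-forms: d(omega) = (-3*x) dx ∧ dy ∧ dz + (-4*w - 2*y - 2*z) dx ∧ dy ∧ dw + (2*x) dy ∧ dz ∧ dw + (-2*z) dx ∧ dz ∧ dw.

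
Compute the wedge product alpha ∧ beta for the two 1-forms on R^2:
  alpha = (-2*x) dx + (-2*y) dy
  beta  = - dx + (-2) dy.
alpha ∧ beta = (4*x - 2*y) dx ∧ dy

Distribute the wedge, using dx_i ∧ dx_j = -dx_j ∧ dx_i and dx_i ∧ dx_i = 0. For each pair (i, j) with i < j, the coefficient of dx_i ∧ dx_j in alpha ∧ beta is (alpha_i * beta_j - alpha_j * beta_i). Collecting: alpha ∧ beta = (4*x - 2*y) dx ∧ dy.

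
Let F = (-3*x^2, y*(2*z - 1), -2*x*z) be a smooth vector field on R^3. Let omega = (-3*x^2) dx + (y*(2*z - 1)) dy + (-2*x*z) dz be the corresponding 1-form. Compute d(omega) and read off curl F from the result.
d(omega) = (-2*y) dy ∧ dz + (2*z) dz ∧ dx + (0) dx ∧ dy; curl F = (-2*y, 2*z, 0)

d omega = sum_{i<j} (∂f_j/∂x_i - ∂f_i/∂x_j) dx_i ∧ dx_j. Under the identification (dy ∧ dz, dz ∧ dx, dx ∧ dy) ↔ (e_x, e_y, e_z), the coefficients are exactly the components of curl F. Compute:
  ∂R/∂y - ∂Q/∂z = (0) - (2*y) = -2*y
  ∂P/∂z - ∂R/∂x = (0) - (-2*z) = 2*z
  ∂Q/∂x - ∂P/∂y = (0) - (0) = 0.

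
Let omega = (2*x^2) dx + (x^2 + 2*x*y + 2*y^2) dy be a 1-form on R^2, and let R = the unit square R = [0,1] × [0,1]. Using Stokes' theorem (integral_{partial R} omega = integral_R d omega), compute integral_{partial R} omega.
integral_(partial R) omega = 2

Stokes: integral_partial_R omega = integral_R d omega with d omega = (∂Q/∂x - ∂P/∂y) dx ∧ dy.
  ∂Q/∂x = 2*x + 2*y
  ∂P/∂y = 0
  integrand = ∂Q/∂x - ∂P/∂y = 2*x + 2*y.
Integrating over R: integral_0^1 integral_0^1 (2*x + 2*y) dx dy = 2.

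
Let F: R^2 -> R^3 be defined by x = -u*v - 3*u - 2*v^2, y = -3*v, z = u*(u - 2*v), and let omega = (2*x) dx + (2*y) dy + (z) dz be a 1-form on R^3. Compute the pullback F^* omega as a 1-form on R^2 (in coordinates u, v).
F^* omega = (2*u^3 - 6*u^2*v + 6*u*v^2 + 12*u*v + 18*u + 4*v^3 + 12*v^2) du + (-2*u^3 + 6*u^2*v + 6*u^2 + 12*u*v^2 + 24*u*v + 16*v^3 + 18*v) dv

Using F^*(f dg) = (f ∘ F) d(g ∘ F), substitute each coordinate x_i by F_i(u, v) in f_i, and replace dx_i by d F_i = (∂F_i/∂u) du + (∂F_i/∂v) dv.
  For the x component: f_1(F) = -2*u*v - 6*u - 4*v^2; d F_1 = (-v - 3) du + (-u - 4*v) dv
  For the y component: f_2(F) = -6*v; d F_2 = (0) du + (-3) dv
  For the z component: f_3(F) = u*(u - 2*v); d F_3 = (2*u - 2*v) du + (-2*u) dv
Combining and collecting du, dv coefficients:
  coeff of du: 2*u^3 - 6*u^2*v + 6*u*v^2 + 12*u*v + 18*u + 4*v^3 + 12*v^2
  coeff of dv: -2*u^3 + 6*u^2*v + 6*u^2 + 12*u*v^2 + 24*u*v + 16*v^3 + 18*v
F^* omega = (2*u^3 - 6*u^2*v + 6*u*v^2 + 12*u*v + 18*u + 4*v^3 + 12*v^2) du + (-2*u^3 + 6*u^2*v + 6*u^2 + 12*u*v^2 + 24*u*v + 16*v^3 + 18*v) dv.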